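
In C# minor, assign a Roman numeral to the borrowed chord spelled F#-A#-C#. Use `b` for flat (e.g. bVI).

IV

F# is scale degree 4 in C# minor. The diatonic chord on degree 4 would be F#m (iv), but F#–A#–C# is the major chord from C# major. As a borrowed chord it is labeled IV.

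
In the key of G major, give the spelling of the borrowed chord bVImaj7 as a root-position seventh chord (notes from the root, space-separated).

bVImaj7 is built on the lowered scale degree 6. In G major degree 6 is E; lowered it becomes Eb. Stacking thirds in G minor on Eb gives Eb–G–Bb–D.

Eb G Bb D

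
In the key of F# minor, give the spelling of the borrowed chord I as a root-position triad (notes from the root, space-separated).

F# A# C#

The root, F#, is scale degree 1 — the same note in F# minor and F# major; only the chord quality changes. Building the major chord from the parallel major on F#: F#–A#–C#.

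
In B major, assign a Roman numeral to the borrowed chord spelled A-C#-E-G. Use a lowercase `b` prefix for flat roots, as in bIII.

bVII7

A is the lowered form of scale degree 7 in B major (the diatonic degree 7 is A#). The diatonic chord on degree 7 would be A#dim (vii°), but A–C#–E–G is the dominant-seventh chord from B minor. As a borrowed chord it is labeled bVII7.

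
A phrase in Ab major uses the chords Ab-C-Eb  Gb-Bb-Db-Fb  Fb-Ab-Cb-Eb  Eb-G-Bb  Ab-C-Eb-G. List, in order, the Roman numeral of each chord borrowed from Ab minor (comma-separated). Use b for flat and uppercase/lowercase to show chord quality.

In Ab major the diatonic chords are Ab, Bbm, Cm, Db, Eb, Fm, Gdim. Of the given chords, Ab–C–Eb = Ab, Eb–G–Bb = Eb and Ab–C–Eb–G = Abmaj7 are diatonic. But Gb–Bb–Db–Fb is foreign: the diatonic vii° on degree 7 is Gdim, whereas Gb7 comes from Ab minor. It is labeled bVII7. But Fb–Ab–Cb–Eb is foreign: the diatonic vi on degree 6 is Fm, whereas Fbmaj7 comes from Ab minor. It is labeled bVImaj7.

bVII7, bVImaj7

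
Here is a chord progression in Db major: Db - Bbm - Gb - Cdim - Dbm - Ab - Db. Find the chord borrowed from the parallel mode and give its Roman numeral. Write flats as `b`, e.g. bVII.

i

In Db major the diatonic chords are Db, Ebm, Fm, Gb, Ab, Bbm, Cdim. Db, Bbm, Gb, Cdim and Ab are all diatonic. Dbm (Db–Fb–Ab) is not: scale degree 1 in Db major carries Db (I). In Db minor the chord on that degree is Dbm, so here it functions as i, borrowed from the parallel minor.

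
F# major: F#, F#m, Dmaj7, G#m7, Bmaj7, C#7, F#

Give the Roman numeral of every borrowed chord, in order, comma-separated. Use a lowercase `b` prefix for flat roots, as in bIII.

i, bVImaj7

In F# major the diatonic chords are F#, G#m, A#m, B, C#, D#m, E#dim. F#, G#m7, Bmaj7 and C#7 all belong to that set. But F#m (F#–A–C#) is foreign: the diatonic I on degree 1 is F#, whereas F#m comes from F# minor. It is labeled i. Dmaj7 (D–F#–A–C#) is not: scale degree 6 in F# major carries D#m (vi). In F# minor the chord on that degree is Dmaj7, so here it functions as bVImaj7, borrowed from the parallel minor.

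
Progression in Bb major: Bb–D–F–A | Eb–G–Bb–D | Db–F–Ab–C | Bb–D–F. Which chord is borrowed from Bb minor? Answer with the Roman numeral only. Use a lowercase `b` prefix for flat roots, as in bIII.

Bb major has the diatonic set Bb, Cm, Dm, Eb, F, Gm, Adim. Bb–D–F–A = Bbmaj7, Eb–G–Bb–D = Ebmaj7 and Bb–D–F = Bb all belong to that set. Db–F–Ab–C doesn't fit — on degree 3 Bb major would have Dm (iii). Dbmaj7 is the degree-3 chord of Bb minor, so it is the borrowed bIIImaj7.

bIIImaj7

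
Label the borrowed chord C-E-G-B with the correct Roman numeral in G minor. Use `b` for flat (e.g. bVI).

C is scale degree 4 in G minor. Diatonically G minor has Cm (iv) on that degree; C–E–G–B is instead the major-seventh chord native to G major, so it takes the label IVmaj7.

IVmaj7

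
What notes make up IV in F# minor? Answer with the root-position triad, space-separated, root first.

IV is built on scale degree 4, which is B in both F# minor and its parallel. In F# major the chord on B is B–D#–F#.

B D# F#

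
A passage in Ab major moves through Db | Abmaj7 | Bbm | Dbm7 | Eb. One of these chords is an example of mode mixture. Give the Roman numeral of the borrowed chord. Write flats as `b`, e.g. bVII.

In Ab major the diatonic chords are Ab, Bbm, Cm, Db, Eb, Fm, Gdim. Of the given chords, Db, Abmaj7, Bbm and Eb are diatonic. Dbm7 (Db–Fb–Ab–Cb) is not: scale degree 4 in Ab major carries Db (IV). In Ab minor the chord on that degree is Dbm7, so here it functions as iv7, borrowed from the parallel minor.

iv7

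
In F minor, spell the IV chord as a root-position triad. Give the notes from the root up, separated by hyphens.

Bb-D-F

The root, Bb, is scale degree 4 — the same note in F minor and F major; only the chord quality changes. Building the major chord from the parallel major on Bb: Bb–D–F.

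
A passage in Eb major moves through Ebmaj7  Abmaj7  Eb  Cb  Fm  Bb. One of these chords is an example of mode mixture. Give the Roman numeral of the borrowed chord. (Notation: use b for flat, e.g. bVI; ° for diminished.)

bVI

The diatonic triads in Eb major are Eb, Fm, Gm, Ab, Bb, Cm, Ddim. Ebmaj7, Abmaj7, Eb, Fm and Bb all belong to that set. Cb (Cb–Eb–Gb) is not: scale degree 6 in Eb major carries Cm (vi). In Eb minor the chord on that degree is Cb, so here it functions as bVI, borrowed from the parallel minor.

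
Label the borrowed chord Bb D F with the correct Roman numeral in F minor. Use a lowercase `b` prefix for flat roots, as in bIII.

IV

Bb is scale degree 4 in F minor. Diatonically F minor has Bbm (iv) on that degree; Bb–D–F is instead the major chord native to F major, so it takes the label IV.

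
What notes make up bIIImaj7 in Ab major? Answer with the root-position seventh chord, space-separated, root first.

Cb Eb Gb Bb

The root of bIIImaj7 is the lowered 3rd degree: C becomes Cb. In Ab minor the chord on Cb is Cb–Eb–Gb–Bb.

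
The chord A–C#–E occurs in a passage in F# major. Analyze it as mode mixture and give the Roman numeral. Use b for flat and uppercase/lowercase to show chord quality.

bIII

A is the lowered form of scale degree 3 in F# major (the diatonic degree 3 is A#). The diatonic chord on degree 3 would be A#m (iii), but A–C#–E is the major chord from F# minor. As a borrowed chord it is labeled bIII.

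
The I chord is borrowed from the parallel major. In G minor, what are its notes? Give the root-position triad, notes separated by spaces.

G B D

I is built on scale degree 1, which is G in both G minor and its parallel. Building the major chord from the parallel major on G: G–B–D.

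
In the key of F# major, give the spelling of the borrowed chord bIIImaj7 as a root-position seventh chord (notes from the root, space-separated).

A C# E G#

The root of bIIImaj7 is the lowered 3rd degree: A# becomes A. In F# minor the chord on A is A–C#–E–G#.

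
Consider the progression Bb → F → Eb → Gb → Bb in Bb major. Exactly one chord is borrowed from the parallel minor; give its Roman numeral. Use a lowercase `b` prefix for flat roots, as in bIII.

The diatonic triads in Bb major are Bb, Cm, Dm, Eb, F, Gm, Adim. Of the given chords, Bb, F and Eb are diatonic. Gb (Gb–Bb–Db) is not: scale degree 6 in Bb major carries Gm (vi). In Bb minor the chord on that degree is Gb, so here it functions as bVI, borrowed from the parallel minor.

bVI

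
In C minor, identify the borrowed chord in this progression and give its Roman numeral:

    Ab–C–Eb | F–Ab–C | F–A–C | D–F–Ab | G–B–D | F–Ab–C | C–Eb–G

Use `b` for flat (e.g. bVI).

IV

The diatonic triads in C minor (with V from harmonic minor) are Cm, Ddim, Eb, Fm, G, Ab, Bb. Ab–C–Eb = Ab, F–Ab–C = Fm, D–F–Ab = Ddim, G–B–D = G and C–Eb–G = Cm all belong to that set. But F–A–C is foreign: the diatonic iv on degree 4 is Fm, whereas F comes from C major. It is labeled IV.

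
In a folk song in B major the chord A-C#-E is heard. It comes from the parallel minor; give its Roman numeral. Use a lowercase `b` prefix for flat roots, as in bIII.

A is the lowered form of scale degree 7 in B major (the diatonic degree 7 is A#). The diatonic chord on degree 7 would be A#dim (vii°), but A–C#–E is the major chord from B minor. As a borrowed chord it is labeled bVII.

bVII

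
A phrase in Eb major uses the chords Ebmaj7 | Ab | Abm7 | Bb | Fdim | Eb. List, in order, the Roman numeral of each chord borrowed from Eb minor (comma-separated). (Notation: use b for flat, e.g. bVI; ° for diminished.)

iv7, ii°

In Eb major the diatonic chords are Eb, Fm, Gm, Ab, Bb, Cm, Ddim. Of the given chords, Ebmaj7, Ab, Bb and Eb are diatonic. Abm7 (Ab–Cb–Eb–Gb) is not: scale degree 4 in Eb major carries Ab (IV). In Eb minor the chord on that degree is Abm7, so here it functions as iv7, borrowed from the parallel minor. Fdim (F–Ab–Cb) doesn't fit — on degree 2 Eb major would have Fm (ii). Fdim is the degree-2 chord of Eb minor, so it is the borrowed ii°.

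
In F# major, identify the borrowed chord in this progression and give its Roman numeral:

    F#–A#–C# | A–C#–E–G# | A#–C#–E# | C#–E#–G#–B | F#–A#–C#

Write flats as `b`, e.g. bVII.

In F# major the diatonic chords are F#, G#m, A#m, B, C#, D#m, E#dim. F#–A#–C# = F#, A#–C#–E# = A#m and C#–E#–G#–B = C#7 all belong to that set. But A–C#–E–G# is foreign: the diatonic iii on degree 3 is A#m, whereas Amaj7 comes from F# minor. It is labeled bIIImaj7.

bIIImaj7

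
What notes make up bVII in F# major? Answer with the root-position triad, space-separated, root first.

The root of bVII is the lowered 7th degree: E# becomes E. Building the major chord from the parallel minor on E: E–G#–B.

E G# B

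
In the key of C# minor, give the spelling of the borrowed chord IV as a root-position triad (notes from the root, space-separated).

F# A# C#

The root, F#, is scale degree 4 — the same note in C# minor and C# major; only the chord quality changes. Building the major chord from the parallel major on F#: F#–A#–C#.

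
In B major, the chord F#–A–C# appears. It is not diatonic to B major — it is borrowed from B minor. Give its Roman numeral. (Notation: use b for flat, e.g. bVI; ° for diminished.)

v

F# is scale degree 5 in B major. The diatonic chord on degree 5 would be F# (V), but F#–A–C# is the minor chord from B minor. As a borrowed chord it is labeled v.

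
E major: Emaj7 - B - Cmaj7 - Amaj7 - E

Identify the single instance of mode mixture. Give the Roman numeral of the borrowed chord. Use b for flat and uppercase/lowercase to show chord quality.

E major has the diatonic set E, F#m, G#m, A, B, C#m, D#dim. Emaj7, B, Amaj7 and E are all diatonic. Cmaj7 (C–E–G–B) doesn't fit — on degree 6 E major would have C#m (vi). Cmaj7 is the degree-6 chord of E minor, so it is the borrowed bVImaj7.

bVImaj7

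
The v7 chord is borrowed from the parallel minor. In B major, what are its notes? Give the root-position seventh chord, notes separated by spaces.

F# A C# E

The root, F#, is scale degree 5 — the same note in B major and B minor; only the chord quality changes. Building the minor-seventh chord from the parallel minor on F#: F#–A–C#–E.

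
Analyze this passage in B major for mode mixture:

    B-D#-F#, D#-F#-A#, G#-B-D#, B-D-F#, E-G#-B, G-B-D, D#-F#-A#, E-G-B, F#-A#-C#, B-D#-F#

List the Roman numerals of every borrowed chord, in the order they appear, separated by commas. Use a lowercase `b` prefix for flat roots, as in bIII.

The diatonic triads in B major are B, C#m, D#m, E, F#, G#m, A#dim. B–D#–F# = B, D#–F#–A# = D#m, G#–B–D# = G#m, E–G#–B = E and F#–A#–C# = F# all belong to that set. B–D–F# doesn't fit — on degree 1 B major would have B (I). Bm is the degree-1 chord of B minor, so it is the borrowed i. G–B–D is not: scale degree 6 in B major carries G#m (vi). In B minor the chord on that degree is G, so here it functions as bVI, borrowed from the parallel minor. But E–G–B is foreign: the diatonic IV on degree 4 is E, whereas Em comes from B minor. It is labeled iv.

i, bVI, iv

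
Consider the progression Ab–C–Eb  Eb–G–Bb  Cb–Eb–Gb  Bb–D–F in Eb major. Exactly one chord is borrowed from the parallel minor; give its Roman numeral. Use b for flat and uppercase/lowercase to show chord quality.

bVI

In Eb major the diatonic chords are Eb, Fm, Gm, Ab, Bb, Cm, Ddim. Ab–C–Eb = Ab, Eb–G–Bb = Eb and Bb–D–F = Bb all belong to that set. Cb–Eb–Gb doesn't fit — on degree 6 Eb major would have Cm (vi). Cb is the degree-6 chord of Eb minor, so it is the borrowed bVI.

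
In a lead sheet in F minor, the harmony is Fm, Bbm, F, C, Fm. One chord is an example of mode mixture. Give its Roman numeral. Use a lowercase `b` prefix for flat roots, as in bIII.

F minor has the diatonic set Fm, Gdim, Ab, Bbm, C, Db, Eb (with V from harmonic minor). Fm, Bbm and C are all diatonic. But F (F–A–C) is foreign: the diatonic i on degree 1 is Fm, whereas F comes from F major. It is labeled I.

I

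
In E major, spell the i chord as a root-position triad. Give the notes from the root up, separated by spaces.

The root, E, is scale degree 1 — the same note in E major and E minor; only the chord quality changes. In E minor the chord on E is E–G–B.

E G B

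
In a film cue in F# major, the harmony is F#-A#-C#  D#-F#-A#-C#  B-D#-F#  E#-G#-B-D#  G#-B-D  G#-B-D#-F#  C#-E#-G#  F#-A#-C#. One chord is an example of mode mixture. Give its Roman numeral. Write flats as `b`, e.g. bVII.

ii°

F# major has the diatonic set F#, G#m, A#m, B, C#, D#m, E#dim. Of the given chords, F#–A#–C# = F#, D#–F#–A#–C# = D#m7, B–D#–F# = B, E#–G#–B–D# = E#m7b5, G#–B–D#–F# = G#m7 and C#–E#–G# = C# are diatonic. G#–B–D doesn't fit — on degree 2 F# major would have G#m (ii). G#dim is the degree-2 chord of F# minor, so it is the borrowed ii°.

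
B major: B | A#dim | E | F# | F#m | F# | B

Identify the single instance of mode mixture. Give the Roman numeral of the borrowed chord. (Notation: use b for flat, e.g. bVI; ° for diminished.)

v

B major has the diatonic set B, C#m, D#m, E, F#, G#m, A#dim. B, A#dim, E and F# all belong to that set. But F#m (F#–A–C#) is foreign: the diatonic V on degree 5 is F#, whereas F#m comes from B minor. It is labeled v.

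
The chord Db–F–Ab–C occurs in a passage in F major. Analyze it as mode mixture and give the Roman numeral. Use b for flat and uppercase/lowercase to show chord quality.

bVImaj7

The root Db is the lowered 6th scale degree — diatonically F major has D there. The diatonic chord on degree 6 would be Dm (vi), but Db–F–Ab–C is the major-seventh chord from F minor. As a borrowed chord it is labeled bVImaj7.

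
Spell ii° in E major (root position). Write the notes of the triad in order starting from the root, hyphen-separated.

ii° is built on scale degree 2, which is F# in both E major and its parallel. In E minor the chord on F# is F#–A–C.

F#-A-C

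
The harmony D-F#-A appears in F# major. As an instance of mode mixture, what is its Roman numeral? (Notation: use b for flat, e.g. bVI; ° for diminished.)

bVI

The root D is the lowered 6th scale degree — diatonically F# major has D# there. Diatonically F# major has D#m (vi) on that degree; D–F#–A is instead the major chord native to F# minor, so it takes the label bVI.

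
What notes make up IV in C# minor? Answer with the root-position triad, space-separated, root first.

F# A# C#

The root, F#, is scale degree 4 — the same note in C# minor and C# major; only the chord quality changes. Building the major chord from the parallel major on F#: F#–A#–C#.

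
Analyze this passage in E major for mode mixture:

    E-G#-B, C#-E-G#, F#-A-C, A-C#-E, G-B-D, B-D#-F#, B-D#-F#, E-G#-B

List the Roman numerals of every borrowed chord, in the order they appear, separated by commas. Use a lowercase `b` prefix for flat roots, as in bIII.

ii°, bIII

In E major the diatonic chords are E, F#m, G#m, A, B, C#m, D#dim. E–G#–B = E, C#–E–G# = C#m, A–C#–E = A and B–D#–F# = B are all diatonic. But F#–A–C is foreign: the diatonic ii on degree 2 is F#m, whereas F#dim comes from E minor. It is labeled ii°. G–B–D is not: scale degree 3 in E major carries G#m (iii). In E minor the chord on that degree is G, so here it functions as bIII, borrowed from the parallel minor.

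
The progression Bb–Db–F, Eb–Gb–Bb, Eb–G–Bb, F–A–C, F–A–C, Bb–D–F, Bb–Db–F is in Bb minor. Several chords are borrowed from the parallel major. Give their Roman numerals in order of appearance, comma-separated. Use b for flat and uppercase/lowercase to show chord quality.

IV, I

In Bb minor (with V from harmonic minor) the diatonic chords are Bbm, Cdim, Db, Ebm, F, Gb, Ab. Bb–Db–F = Bbm, Eb–Gb–Bb = Ebm and F–A–C = F all belong to that set. Eb–G–Bb doesn't fit — on degree 4 Bb minor would have Ebm (iv). Eb is the degree-4 chord of Bb major, so it is the borrowed IV. Bb–D–F doesn't fit — on degree 1 Bb minor would have Bbm (i). Bb is the degree-1 chord of Bb major, so it is the borrowed I.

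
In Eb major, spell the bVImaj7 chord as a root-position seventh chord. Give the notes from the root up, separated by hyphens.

bVImaj7 is built on the lowered scale degree 6. In Eb major degree 6 is C; lowered it becomes Cb. In Eb minor the chord on Cb is Cb–Eb–Gb–Bb.

Cb-Eb-Gb-Bb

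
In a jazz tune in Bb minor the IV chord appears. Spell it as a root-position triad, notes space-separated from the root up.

Eb G Bb

IV is built on scale degree 4, which is Eb in both Bb minor and its parallel. In Bb major the chord on Eb is Eb–G–Bb.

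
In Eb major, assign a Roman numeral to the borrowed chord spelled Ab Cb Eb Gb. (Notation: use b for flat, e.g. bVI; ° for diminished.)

iv7

Ab is scale degree 4 in Eb major. Diatonically Eb major has Ab (IV) on that degree; Ab–Cb–Eb–Gb is instead the minor-seventh chord native to Eb minor, so it takes the label iv7.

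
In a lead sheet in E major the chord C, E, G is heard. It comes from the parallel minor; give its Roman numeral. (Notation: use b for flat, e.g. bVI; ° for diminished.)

bVI

In E major scale degree 6 is C#; C is its lowered form, from E minor. Diatonically E major has C#m (vi) on that degree; C–E–G is instead the major chord native to E minor, so it takes the label bVI.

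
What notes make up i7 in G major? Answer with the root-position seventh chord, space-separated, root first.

The root, G, is scale degree 1 — the same note in G major and G minor; only the chord quality changes. In G minor the chord on G is G–Bb–D–F.

G Bb D F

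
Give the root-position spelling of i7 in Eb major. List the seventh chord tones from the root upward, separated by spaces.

i7 is built on scale degree 1, which is Eb in both Eb major and its parallel. Stacking thirds in Eb minor on Eb gives Eb–Gb–Bb–Db.

Eb Gb Bb Db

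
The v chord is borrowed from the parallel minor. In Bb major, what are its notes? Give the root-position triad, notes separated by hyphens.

F-Ab-C

The root, F, is scale degree 5 — the same note in Bb major and Bb minor; only the chord quality changes. In Bb minor the chord on F is F–Ab–C.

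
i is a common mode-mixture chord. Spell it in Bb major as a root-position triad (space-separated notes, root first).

Bb Db F

The root, Bb, is scale degree 1 — the same note in Bb major and Bb minor; only the chord quality changes. Stacking thirds in Bb minor on Bb gives Bb–Db–F.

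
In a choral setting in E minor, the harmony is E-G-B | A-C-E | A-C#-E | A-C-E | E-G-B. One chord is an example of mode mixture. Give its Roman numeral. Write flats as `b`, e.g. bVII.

IV

E minor has the diatonic set Em, F#dim, G, Am, B, C, D (with V from harmonic minor). E–G–B = Em and A–C–E = Am both belong to that set. A–C#–E is not: scale degree 4 in E minor carries Am (iv). In E major the chord on that degree is A, so here it functions as IV, borrowed from the parallel major.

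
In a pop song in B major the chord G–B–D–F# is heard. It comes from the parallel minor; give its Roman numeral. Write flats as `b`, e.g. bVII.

bVImaj7

In B major scale degree 6 is G#; G is its lowered form, from B minor. The diatonic chord on degree 6 would be G#m (vi), but G–B–D–F# is the major-seventh chord from B minor. As a borrowed chord it is labeled bVImaj7.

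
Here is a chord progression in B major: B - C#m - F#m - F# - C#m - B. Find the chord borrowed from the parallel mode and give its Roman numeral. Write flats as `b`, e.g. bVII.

B major has the diatonic set B, C#m, D#m, E, F#, G#m, A#dim. Of the given chords, B, C#m and F# are diatonic. But F#m (F#–A–C#) is foreign: the diatonic V on degree 5 is F#, whereas F#m comes from B minor. It is labeled v.

v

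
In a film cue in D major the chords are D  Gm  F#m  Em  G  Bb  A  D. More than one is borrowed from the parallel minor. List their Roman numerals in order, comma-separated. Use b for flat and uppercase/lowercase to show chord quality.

iv, bVI

D major has the diatonic set D, Em, F#m, G, A, Bm, C#dim. D, F#m, Em, G and A are all diatonic. Gm (G–Bb–D) is not: scale degree 4 in D major carries G (IV). In D minor the chord on that degree is Gm, so here it functions as iv, borrowed from the parallel minor. Bb (Bb–D–F) is not: scale degree 6 in D major carries Bm (vi). In D minor the chord on that degree is Bb, so here it functions as bVI, borrowed from the parallel minor.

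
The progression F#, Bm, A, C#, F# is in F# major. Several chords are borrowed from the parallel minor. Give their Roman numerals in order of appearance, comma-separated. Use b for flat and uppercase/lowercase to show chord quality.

iv, bIII

F# major has the diatonic set F#, G#m, A#m, B, C#, D#m, E#dim. F# and C# are both diatonic. Bm (B–D–F#) is not: scale degree 4 in F# major carries B (IV). In F# minor the chord on that degree is Bm, so here it functions as iv, borrowed from the parallel minor. A (A–C#–E) doesn't fit — on degree 3 F# major would have A#m (iii). A is the degree-3 chord of F# minor, so it is the borrowed bIII.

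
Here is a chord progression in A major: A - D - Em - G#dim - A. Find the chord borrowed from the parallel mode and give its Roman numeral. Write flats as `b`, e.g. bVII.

v

In A major the diatonic chords are A, Bm, C#m, D, E, F#m, G#dim. A, D and G#dim are all diatonic. Em (E–G–B) is not: scale degree 5 in A major carries E (V). In A minor the chord on that degree is Em, so here it functions as v, borrowed from the parallel minor.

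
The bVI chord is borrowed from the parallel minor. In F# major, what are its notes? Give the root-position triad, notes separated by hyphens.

D-F#-A

bVI is built on the lowered scale degree 6. In F# major degree 6 is D#; lowered it becomes D. Building the major chord from the parallel minor on D: D–F#–A.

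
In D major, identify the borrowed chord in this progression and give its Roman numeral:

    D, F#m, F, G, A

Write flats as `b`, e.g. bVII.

In D major the diatonic chords are D, Em, F#m, G, A, Bm, C#dim. D, F#m, G and A all belong to that set. F (F–A–C) is not: scale degree 3 in D major carries F#m (iii). In D minor the chord on that degree is F, so here it functions as bIII, borrowed from the parallel minor.

bIII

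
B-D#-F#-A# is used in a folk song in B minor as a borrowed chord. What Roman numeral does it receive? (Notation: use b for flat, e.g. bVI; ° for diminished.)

Imaj7

The root B is the diatonic 1st degree of B minor; the borrowing shows in the chord quality. Diatonically B minor has Bm (i) on that degree; B–D#–F#–A# is instead the major-seventh chord native to B major, so it takes the label Imaj7.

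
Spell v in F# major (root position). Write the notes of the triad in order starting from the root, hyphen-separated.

The root, C#, is scale degree 5 — the same note in F# major and F# minor; only the chord quality changes. Stacking thirds in F# minor on C# gives C#–E–G#.

C#-E-G#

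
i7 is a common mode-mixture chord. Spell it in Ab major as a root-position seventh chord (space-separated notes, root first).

The root, Ab, is scale degree 1 — the same note in Ab major and Ab minor; only the chord quality changes. Stacking thirds in Ab minor on Ab gives Ab–Cb–Eb–Gb.

Ab Cb Eb Gb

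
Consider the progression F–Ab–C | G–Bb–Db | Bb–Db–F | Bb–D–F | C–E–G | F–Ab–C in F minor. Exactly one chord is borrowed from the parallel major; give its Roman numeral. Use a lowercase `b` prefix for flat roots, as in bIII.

The diatonic triads in F minor (with V from harmonic minor) are Fm, Gdim, Ab, Bbm, C, Db, Eb. F–Ab–C = Fm, G–Bb–Db = Gdim, Bb–Db–F = Bbm and C–E–G = C are all diatonic. Bb–D–F is not: scale degree 4 in F minor carries Bbm (iv). In F major the chord on that degree is Bb, so here it functions as IV, borrowed from the parallel major.

IV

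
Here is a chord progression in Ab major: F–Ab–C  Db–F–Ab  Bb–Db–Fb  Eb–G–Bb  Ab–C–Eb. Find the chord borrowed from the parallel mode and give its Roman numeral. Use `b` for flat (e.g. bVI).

The diatonic triads in Ab major are Ab, Bbm, Cm, Db, Eb, Fm, Gdim. F–Ab–C = Fm, Db–F–Ab = Db, Eb–G–Bb = Eb and Ab–C–Eb = Ab all belong to that set. Bb–Db–Fb doesn't fit — on degree 2 Ab major would have Bbm (ii). Bbdim is the degree-2 chord of Ab minor, so it is the borrowed ii°.

ii°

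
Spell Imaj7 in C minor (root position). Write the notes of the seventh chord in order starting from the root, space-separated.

Imaj7 is built on scale degree 1, which is C in both C minor and its parallel. In C major the chord on C is C–E–G–B.

C E G B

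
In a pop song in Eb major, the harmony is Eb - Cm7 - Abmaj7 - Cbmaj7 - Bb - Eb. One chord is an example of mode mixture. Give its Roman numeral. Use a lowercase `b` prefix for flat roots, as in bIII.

The diatonic triads in Eb major are Eb, Fm, Gm, Ab, Bb, Cm, Ddim. Of the given chords, Eb, Cm7, Abmaj7 and Bb are diatonic. Cbmaj7 (Cb–Eb–Gb–Bb) is not: scale degree 6 in Eb major carries Cm (vi). In Eb minor the chord on that degree is Cbmaj7, so here it functions as bVImaj7, borrowed from the parallel minor.

bVImaj7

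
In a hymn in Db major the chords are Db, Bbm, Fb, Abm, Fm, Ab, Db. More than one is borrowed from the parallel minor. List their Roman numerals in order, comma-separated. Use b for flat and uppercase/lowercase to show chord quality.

bIII, v

Db major has the diatonic set Db, Ebm, Fm, Gb, Ab, Bbm, Cdim. Db, Bbm, Fm and Ab are all diatonic. But Fb (Fb–Ab–Cb) is foreign: the diatonic iii on degree 3 is Fm, whereas Fb comes from Db minor. It is labeled bIII. Abm (Ab–Cb–Eb) is not: scale degree 5 in Db major carries Ab (V). In Db minor the chord on that degree is Abm, so here it functions as v, borrowed from the parallel minor.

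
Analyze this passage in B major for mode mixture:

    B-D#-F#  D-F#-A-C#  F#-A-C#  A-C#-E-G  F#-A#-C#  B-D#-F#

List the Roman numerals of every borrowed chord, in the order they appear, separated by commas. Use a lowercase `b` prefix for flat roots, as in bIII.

bIIImaj7, v, bVII7

B major has the diatonic set B, C#m, D#m, E, F#, G#m, A#dim. B–D#–F# = B and F#–A#–C# = F# are both diatonic. D–F#–A–C# doesn't fit — on degree 3 B major would have D#m (iii). Dmaj7 is the degree-3 chord of B minor, so it is the borrowed bIIImaj7. But F#–A–C# is foreign: the diatonic V on degree 5 is F#, whereas F#m comes from B minor. It is labeled v. A–C#–E–G doesn't fit — on degree 7 B major would have A#dim (vii°). A7 is the degree-7 chord of B minor, so it is the borrowed bVII7.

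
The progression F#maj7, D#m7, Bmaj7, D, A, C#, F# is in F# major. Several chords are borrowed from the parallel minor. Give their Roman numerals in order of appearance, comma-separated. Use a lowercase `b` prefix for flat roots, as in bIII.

The diatonic triads in F# major are F#, G#m, A#m, B, C#, D#m, E#dim. F#maj7, D#m7, Bmaj7, C# and F# all belong to that set. D (D–F#–A) is not: scale degree 6 in F# major carries D#m (vi). In F# minor the chord on that degree is D, so here it functions as bVI, borrowed from the parallel minor. A (A–C#–E) doesn't fit — on degree 3 F# major would have A#m (iii). A is the degree-3 chord of F# minor, so it is the borrowed bIII.

bVI, bIII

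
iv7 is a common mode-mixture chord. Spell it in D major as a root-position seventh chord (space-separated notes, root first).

The root, G, is scale degree 4 — the same note in D major and D minor; only the chord quality changes. Stacking thirds in D minor on G gives G–Bb–D–F.

G Bb D F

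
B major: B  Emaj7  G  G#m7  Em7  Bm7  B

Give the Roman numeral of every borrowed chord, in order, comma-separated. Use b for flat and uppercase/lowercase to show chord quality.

bVI, iv7, i7

B major has the diatonic set B, C#m, D#m, E, F#, G#m, A#dim. Of the given chords, B, Emaj7 and G#m7 are diatonic. But G (G–B–D) is foreign: the diatonic vi on degree 6 is G#m, whereas G comes from B minor. It is labeled bVI. But Em7 (E–G–B–D) is foreign: the diatonic IV on degree 4 is E, whereas Em7 comes from B minor. It is labeled iv7. Bm7 (B–D–F#–A) doesn't fit — on degree 1 B major would have B (I). Bm7 is the degree-1 chord of B minor, so it is the borrowed i7.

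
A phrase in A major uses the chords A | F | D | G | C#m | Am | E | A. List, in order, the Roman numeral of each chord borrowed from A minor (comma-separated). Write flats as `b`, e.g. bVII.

bVI, bVII, i

In A major the diatonic chords are A, Bm, C#m, D, E, F#m, G#dim. A, D, C#m and E are all diatonic. But F (F–A–C) is foreign: the diatonic vi on degree 6 is F#m, whereas F comes from A minor. It is labeled bVI. G (G–B–D) doesn't fit — on degree 7 A major would have G#dim (vii°). G is the degree-7 chord of A minor, so it is the borrowed bVII. But Am (A–C–E) is foreign: the diatonic I on degree 1 is A, whereas Am comes from A minor. It is labeled i.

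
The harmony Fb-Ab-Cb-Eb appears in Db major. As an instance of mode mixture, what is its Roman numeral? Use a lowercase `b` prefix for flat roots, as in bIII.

The root Fb is the lowered 3rd scale degree — diatonically Db major has F there. Fb–Ab–Cb–Eb is a major-seventh chord — the form found in Db minor, not the diatonic iii (Fm). Borrowed into Db major it is written bIIImaj7.

bIIImaj7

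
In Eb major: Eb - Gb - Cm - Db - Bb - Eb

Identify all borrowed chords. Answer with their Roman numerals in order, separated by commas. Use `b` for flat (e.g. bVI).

bIII, bVII

Eb major has the diatonic set Eb, Fm, Gm, Ab, Bb, Cm, Ddim. Eb, Cm and Bb all belong to that set. Gb (Gb–Bb–Db) doesn't fit — on degree 3 Eb major would have Gm (iii). Gb is the degree-3 chord of Eb minor, so it is the borrowed bIII. But Db (Db–F–Ab) is foreign: the diatonic vii° on degree 7 is Ddim, whereas Db comes from Eb minor. It is labeled bVII.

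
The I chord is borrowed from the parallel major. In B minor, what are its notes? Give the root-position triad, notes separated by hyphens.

The root, B, is scale degree 1 — the same note in B minor and B major; only the chord quality changes. Stacking thirds in B major on B gives B–D#–F#.

B-D#-F#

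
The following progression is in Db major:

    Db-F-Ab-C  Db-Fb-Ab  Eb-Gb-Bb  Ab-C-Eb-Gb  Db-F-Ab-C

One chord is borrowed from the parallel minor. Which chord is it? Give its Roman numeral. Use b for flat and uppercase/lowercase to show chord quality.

The diatonic triads in Db major are Db, Ebm, Fm, Gb, Ab, Bbm, Cdim. Of the given chords, Db–F–Ab–C = Dbmaj7, Eb–Gb–Bb = Ebm and Ab–C–Eb–Gb = Ab7 are diatonic. Db–Fb–Ab doesn't fit — on degree 1 Db major would have Db (I). Dbm is the degree-1 chord of Db minor, so it is the borrowed i.

i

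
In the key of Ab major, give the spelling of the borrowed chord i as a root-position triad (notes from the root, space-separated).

The root, Ab, is scale degree 1 — the same note in Ab major and Ab minor; only the chord quality changes. Stacking thirds in Ab minor on Ab gives Ab–Cb–Eb.

Ab Cb Eb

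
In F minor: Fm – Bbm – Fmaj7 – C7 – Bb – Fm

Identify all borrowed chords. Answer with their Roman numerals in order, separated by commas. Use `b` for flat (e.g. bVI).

The diatonic triads in F minor (with V from harmonic minor) are Fm, Gdim, Ab, Bbm, C, Db, Eb. Fm, Bbm and C7 are all diatonic. But Fmaj7 (F–A–C–E) is foreign: the diatonic i on degree 1 is Fm, whereas Fmaj7 comes from F major. It is labeled Imaj7. Bb (Bb–D–F) is not: scale degree 4 in F minor carries Bbm (iv). In F major the chord on that degree is Bb, so here it functions as IV, borrowed from the parallel major.

Imaj7, IV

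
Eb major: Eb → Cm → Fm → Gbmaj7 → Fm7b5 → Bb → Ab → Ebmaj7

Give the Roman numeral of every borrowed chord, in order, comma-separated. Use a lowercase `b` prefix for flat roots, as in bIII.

Eb major has the diatonic set Eb, Fm, Gm, Ab, Bb, Cm, Ddim. Eb, Cm, Fm, Bb, Ab and Ebmaj7 all belong to that set. Gbmaj7 (Gb–Bb–Db–F) doesn't fit — on degree 3 Eb major would have Gm (iii). Gbmaj7 is the degree-3 chord of Eb minor, so it is the borrowed bIIImaj7. Fm7b5 (F–Ab–Cb–Eb) is not: scale degree 2 in Eb major carries Fm (ii). In Eb minor the chord on that degree is Fm7b5, so here it functions as iiø7, borrowed from the parallel minor.

bIIImaj7, iiø7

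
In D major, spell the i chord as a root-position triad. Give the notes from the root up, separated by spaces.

The root, D, is scale degree 1 — the same note in D major and D minor; only the chord quality changes. Building the minor chord from the parallel minor on D: D–F–A.

D F A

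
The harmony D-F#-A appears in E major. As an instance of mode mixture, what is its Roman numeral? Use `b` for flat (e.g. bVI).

D is the lowered form of scale degree 7 in E major (the diatonic degree 7 is D#). The diatonic chord on degree 7 would be D#dim (vii°), but D–F#–A is the major chord from E minor. As a borrowed chord it is labeled bVII.

bVII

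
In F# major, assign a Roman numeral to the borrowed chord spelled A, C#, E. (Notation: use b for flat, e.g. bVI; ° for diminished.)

The root A is the lowered 3rd scale degree — diatonically F# major has A# there. A–C#–E is a major chord — the form found in F# minor, not the diatonic iii (A#m). Borrowed into F# major it is written bIII.

bIII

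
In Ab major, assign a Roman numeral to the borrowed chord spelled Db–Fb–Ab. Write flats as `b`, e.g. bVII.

iv

Db is scale degree 4 in Ab major. Db–Fb–Ab is a minor chord — the form found in Ab minor, not the diatonic IV (Db). Borrowed into Ab major it is written iv.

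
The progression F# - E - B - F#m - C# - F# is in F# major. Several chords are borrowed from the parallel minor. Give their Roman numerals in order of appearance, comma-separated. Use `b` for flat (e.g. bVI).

bVII, i

In F# major the diatonic chords are F#, G#m, A#m, B, C#, D#m, E#dim. F#, B and C# are all diatonic. E (E–G#–B) doesn't fit — on degree 7 F# major would have E#dim (vii°). E is the degree-7 chord of F# minor, so it is the borrowed bVII. F#m (F#–A–C#) is not: scale degree 1 in F# major carries F# (I). In F# minor the chord on that degree is F#m, so here it functions as i, borrowed from the parallel minor.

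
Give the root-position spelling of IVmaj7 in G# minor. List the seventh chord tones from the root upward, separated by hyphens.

IVmaj7 is built on scale degree 4, which is C# in both G# minor and its parallel. In G# major the chord on C# is C#–E#–G#–B#.

C#-E#-G#-B#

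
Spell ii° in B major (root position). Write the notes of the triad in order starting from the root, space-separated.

The root, C#, is scale degree 2 — the same note in B major and B minor; only the chord quality changes. Building the diminished chord from the parallel minor on C#: C#–E–G.

C# E G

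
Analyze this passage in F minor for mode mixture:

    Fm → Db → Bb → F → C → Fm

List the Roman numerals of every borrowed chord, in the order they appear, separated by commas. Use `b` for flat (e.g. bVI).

IV, I

In F minor (with V from harmonic minor) the diatonic chords are Fm, Gdim, Ab, Bbm, C, Db, Eb. Fm, Db and C all belong to that set. Bb (Bb–D–F) doesn't fit — on degree 4 F minor would have Bbm (iv). Bb is the degree-4 chord of F major, so it is the borrowed IV. F (F–A–C) doesn't fit — on degree 1 F minor would have Fm (i). F is the degree-1 chord of F major, so it is the borrowed I.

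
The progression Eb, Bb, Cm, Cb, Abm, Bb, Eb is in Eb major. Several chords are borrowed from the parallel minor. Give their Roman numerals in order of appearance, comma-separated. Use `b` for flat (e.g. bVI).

The diatonic triads in Eb major are Eb, Fm, Gm, Ab, Bb, Cm, Ddim. Eb, Bb and Cm all belong to that set. Cb (Cb–Eb–Gb) is not: scale degree 6 in Eb major carries Cm (vi). In Eb minor the chord on that degree is Cb, so here it functions as bVI, borrowed from the parallel minor. But Abm (Ab–Cb–Eb) is foreign: the diatonic IV on degree 4 is Ab, whereas Abm comes from Eb minor. It is labeled iv.

bVI, iv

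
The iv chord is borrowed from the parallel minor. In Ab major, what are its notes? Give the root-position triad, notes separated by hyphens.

Db-Fb-Ab

iv is built on scale degree 4, which is Db in both Ab major and its parallel. Building the minor chord from the parallel minor on Db: Db–Fb–Ab.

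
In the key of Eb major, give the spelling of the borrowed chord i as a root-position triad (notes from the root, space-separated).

i is built on scale degree 1, which is Eb in both Eb major and its parallel. Building the minor chord from the parallel minor on Eb: Eb–Gb–Bb.

Eb Gb Bb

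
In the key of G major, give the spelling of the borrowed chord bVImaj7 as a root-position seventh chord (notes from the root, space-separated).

Eb G Bb D

The root of bVImaj7 is the lowered 6th degree: E becomes Eb. Stacking thirds in G minor on Eb gives Eb–G–Bb–D.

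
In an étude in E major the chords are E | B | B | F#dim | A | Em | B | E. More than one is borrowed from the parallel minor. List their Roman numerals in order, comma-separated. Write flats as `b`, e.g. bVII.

E major has the diatonic set E, F#m, G#m, A, B, C#m, D#dim. Of the given chords, E, B and A are diatonic. F#dim (F#–A–C) doesn't fit — on degree 2 E major would have F#m (ii). F#dim is the degree-2 chord of E minor, so it is the borrowed ii°. But Em (E–G–B) is foreign: the diatonic I on degree 1 is E, whereas Em comes from E minor. It is labeled i.

ii°, i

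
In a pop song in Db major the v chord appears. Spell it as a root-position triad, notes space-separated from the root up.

The root, Ab, is scale degree 5 — the same note in Db major and Db minor; only the chord quality changes. Building the minor chord from the parallel minor on Ab: Ab–Cb–Eb.

Ab Cb Eb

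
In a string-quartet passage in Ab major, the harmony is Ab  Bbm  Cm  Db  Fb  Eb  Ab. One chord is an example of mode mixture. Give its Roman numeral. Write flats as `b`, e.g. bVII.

bVI

The diatonic triads in Ab major are Ab, Bbm, Cm, Db, Eb, Fm, Gdim. Ab, Bbm, Cm, Db and Eb are all diatonic. But Fb (Fb–Ab–Cb) is foreign: the diatonic vi on degree 6 is Fm, whereas Fb comes from Ab minor. It is labeled bVI.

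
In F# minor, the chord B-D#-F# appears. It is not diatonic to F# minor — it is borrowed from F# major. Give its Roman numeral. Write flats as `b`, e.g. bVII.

IV

The root B is the diatonic 4th degree of F# minor; the borrowing shows in the chord quality. Diatonically F# minor has Bm (iv) on that degree; B–D#–F# is instead the major chord native to F# major, so it takes the label IV.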